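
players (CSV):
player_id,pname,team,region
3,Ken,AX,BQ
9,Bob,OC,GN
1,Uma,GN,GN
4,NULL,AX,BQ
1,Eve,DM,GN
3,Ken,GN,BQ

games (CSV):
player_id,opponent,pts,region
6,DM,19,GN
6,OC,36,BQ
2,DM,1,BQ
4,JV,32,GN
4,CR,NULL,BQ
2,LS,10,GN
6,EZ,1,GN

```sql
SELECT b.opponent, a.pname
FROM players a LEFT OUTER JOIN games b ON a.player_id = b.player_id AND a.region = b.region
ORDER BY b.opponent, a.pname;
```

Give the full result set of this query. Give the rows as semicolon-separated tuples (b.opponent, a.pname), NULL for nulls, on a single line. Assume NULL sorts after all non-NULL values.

(CR, NULL); (NULL, Bob); (NULL, Eve); (NULL, Ken); (NULL, Ken); (NULL, Uma)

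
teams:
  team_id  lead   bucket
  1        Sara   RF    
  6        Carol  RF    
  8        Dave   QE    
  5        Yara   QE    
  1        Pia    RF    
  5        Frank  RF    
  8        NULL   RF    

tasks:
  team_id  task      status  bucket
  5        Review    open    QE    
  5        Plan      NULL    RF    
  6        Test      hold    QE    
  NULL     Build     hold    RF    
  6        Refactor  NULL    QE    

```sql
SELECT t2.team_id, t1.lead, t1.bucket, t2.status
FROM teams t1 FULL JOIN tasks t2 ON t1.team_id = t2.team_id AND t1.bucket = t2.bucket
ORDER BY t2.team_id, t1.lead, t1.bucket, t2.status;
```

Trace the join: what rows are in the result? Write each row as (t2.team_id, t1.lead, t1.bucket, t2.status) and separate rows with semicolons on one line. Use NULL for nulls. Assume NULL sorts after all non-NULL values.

FULL OUTER JOIN keeps every row from both sides; unmatched rows get NULL for the other side's columns.
Matching on t1.team_id = t2.team_id AND t1.bucket = t2.bucket. A NULL in a compared column never satisfies the condition.
Matched pairs: 2; unmatched t1 rows kept: 5; unmatched t2 rows kept: 3.

(5, Frank, RF, NULL); (5, Yara, QE, open); (6, NULL, NULL, hold); (6, NULL, NULL, NULL); (NULL, Carol, RF, NULL); (NULL, Dave, QE, NULL); (NULL, Pia, RF, NULL); (NULL, Sara, RF, NULL); (NULL, NULL, RF, NULL); (NULL, NULL, NULL, hold)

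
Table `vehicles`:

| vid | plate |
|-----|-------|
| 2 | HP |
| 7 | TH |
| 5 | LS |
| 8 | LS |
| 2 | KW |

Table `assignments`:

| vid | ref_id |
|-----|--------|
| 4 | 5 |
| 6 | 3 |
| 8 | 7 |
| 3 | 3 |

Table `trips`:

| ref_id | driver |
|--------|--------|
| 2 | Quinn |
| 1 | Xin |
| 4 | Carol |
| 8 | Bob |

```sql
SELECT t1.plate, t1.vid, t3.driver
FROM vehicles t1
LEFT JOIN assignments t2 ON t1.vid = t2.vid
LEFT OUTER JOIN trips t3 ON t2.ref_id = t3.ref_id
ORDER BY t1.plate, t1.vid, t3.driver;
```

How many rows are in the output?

5

Joins associate left-to-right: vehicles LEFT JOIN assignments on vid gives 5 intermediate row(s).
Then LEFT JOIN `trips t3` on ref_id: each of those 5 rows is kept; rows whose t2.ref_id has no match in t3 get NULL for t3's columns.
Result: 5 row(s).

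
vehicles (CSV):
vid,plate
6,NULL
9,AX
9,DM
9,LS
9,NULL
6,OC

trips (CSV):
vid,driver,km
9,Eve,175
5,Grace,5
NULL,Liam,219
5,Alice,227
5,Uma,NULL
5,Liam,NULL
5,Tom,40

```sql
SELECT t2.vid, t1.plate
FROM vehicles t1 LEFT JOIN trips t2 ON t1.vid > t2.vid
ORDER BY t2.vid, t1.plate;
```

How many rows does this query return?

30

LEFT JOIN keeps every row from `vehicles`; unmatched rows get NULL for `trips`'s columns.
Matching on t1.vid > t2.vid. A NULL in a compared column never satisfies the condition.
- t1[0] vid=6 → 5 match(es) in t2 → 5 row(s).
- t1[1] vid=9 → 5 match(es) in t2 → 5 row(s).
- t1[2] vid=9 → 5 match(es) in t2 → 5 row(s).
- t1[3] vid=9 → 5 match(es) in t2 → 5 row(s).
- t1[4] vid=9 → 5 match(es) in t2 → 5 row(s).
- t1[5] vid=6 → 5 match(es) in t2 → 5 row(s).
Total: 30 rows.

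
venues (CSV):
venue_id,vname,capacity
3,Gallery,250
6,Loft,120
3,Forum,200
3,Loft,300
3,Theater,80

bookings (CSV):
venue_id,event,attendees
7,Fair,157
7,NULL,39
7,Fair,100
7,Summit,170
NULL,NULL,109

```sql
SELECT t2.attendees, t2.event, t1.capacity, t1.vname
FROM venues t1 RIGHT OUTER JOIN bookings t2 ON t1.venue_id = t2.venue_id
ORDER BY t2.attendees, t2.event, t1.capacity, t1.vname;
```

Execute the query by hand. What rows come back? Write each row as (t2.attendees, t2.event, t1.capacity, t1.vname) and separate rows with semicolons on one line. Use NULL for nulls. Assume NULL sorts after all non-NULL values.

(39, NULL, NULL, NULL); (100, Fair, NULL, NULL); (109, NULL, NULL, NULL); (157, Fair, NULL, NULL); (170, Summit, NULL, NULL)

RIGHT JOIN keeps every row from `bookings`; unmatched rows get NULL for `venues`'s columns.
Matching on t1.venue_id = t2.venue_id. A NULL in a compared column never satisfies the condition.
- t1[0] venue_id=3 → no match.
- t1[1] venue_id=6 → no match.
- t1[2] venue_id=3 → no match.
- t1[3] venue_id=3 → no match.
- t1[4] venue_id=3 → no match.
- 5 row(s) from t2 found no t1 partner → padded with NULL.
After projecting and ordering:
t2.attendees | t2.event | t1.capacity | t1.vname
39 | NULL | NULL | NULL
100 | Fair | NULL | NULL
109 | NULL | NULL | NULL
157 | Fair | NULL | NULL
170 | Summit | NULL | NULL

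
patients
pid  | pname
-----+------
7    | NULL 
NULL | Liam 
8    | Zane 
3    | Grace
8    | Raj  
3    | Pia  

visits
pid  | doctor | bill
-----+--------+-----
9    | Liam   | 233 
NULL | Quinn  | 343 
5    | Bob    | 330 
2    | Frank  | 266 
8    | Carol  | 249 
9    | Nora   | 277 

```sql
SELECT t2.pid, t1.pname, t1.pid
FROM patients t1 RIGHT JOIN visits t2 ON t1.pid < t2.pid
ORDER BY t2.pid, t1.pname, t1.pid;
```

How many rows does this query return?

RIGHT JOIN keeps every row from `visits`; unmatched rows get NULL for `patients`'s columns.
Matching on t1.pid < t2.pid. A NULL in a compared column never satisfies the condition.
- t1[0] pid=7 → 3 match(es) in t2 → 3 row(s).
- t1[1] pid=NULL → no match.
- t1[2] pid=8 → 2 match(es) in t2 → 2 row(s).
- t1[3] pid=3 → 4 match(es) in t2 → 4 row(s).
- t1[4] pid=8 → 2 match(es) in t2 → 2 row(s).
- t1[5] pid=3 → 4 match(es) in t2 → 4 row(s).
- plus 2 unmatched t2 row(s), each kept with NULL t1 columns.
Total: 15 matched + 2 padded = 17 rows.

17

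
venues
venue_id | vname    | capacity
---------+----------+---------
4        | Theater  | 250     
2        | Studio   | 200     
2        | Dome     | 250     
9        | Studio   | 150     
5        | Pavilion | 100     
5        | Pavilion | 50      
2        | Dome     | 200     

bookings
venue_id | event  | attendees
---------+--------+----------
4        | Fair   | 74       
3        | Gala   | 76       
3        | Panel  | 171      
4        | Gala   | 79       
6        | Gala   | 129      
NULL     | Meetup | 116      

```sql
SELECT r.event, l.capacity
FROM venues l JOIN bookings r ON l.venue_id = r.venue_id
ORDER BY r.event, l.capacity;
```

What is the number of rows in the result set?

2

INNER JOIN keeps only pairs where the ON condition holds.
Matching on l.venue_id = r.venue_id. A NULL in a compared column never satisfies the condition.
- venue_id=4: 2 matching r row(s), so 2 row(s) emitted.
- venue_id=2: no matching r row, dropped.
- venue_id=2: no matching r row, dropped.
- venue_id=9: no matching r row, dropped.
- venue_id=5: no matching r row, dropped.
- venue_id=5: no matching r row, dropped.
- venue_id=2: no matching r row, dropped.
Total: 2 rows.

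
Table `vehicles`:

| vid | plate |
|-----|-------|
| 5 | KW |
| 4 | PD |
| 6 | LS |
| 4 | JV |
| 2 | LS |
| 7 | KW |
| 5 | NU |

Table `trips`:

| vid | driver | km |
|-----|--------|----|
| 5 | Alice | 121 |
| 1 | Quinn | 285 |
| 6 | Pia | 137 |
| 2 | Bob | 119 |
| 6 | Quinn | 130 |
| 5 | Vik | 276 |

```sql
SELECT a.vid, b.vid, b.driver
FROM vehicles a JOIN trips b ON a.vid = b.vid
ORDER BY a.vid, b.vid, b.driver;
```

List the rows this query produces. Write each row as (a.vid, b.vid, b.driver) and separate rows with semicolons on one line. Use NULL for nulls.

(2, 2, Bob); (5, 5, Alice); (5, 5, Alice); (5, 5, Vik); (5, 5, Vik); (6, 6, Pia); (6, 6, Quinn)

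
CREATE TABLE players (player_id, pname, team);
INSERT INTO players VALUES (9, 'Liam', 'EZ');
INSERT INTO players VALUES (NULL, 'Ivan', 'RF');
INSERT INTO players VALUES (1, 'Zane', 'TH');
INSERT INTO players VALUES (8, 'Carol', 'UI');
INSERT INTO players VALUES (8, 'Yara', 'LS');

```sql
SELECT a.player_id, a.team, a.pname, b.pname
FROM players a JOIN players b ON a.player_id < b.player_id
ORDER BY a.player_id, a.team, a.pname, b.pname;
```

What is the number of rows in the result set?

5

INNER JOIN keeps only pairs where the ON condition holds.
Matching on a.player_id < b.player_id. A NULL in a compared column never satisfies the condition.
- a[0] player_id=9 → no match; dropped.
- a[1] player_id=NULL → no match; dropped.
- a[2] player_id=1 → 3 match(es) in b → 3 row(s).
- a[3] player_id=8 → 1 match(es) in b → 1 row(s).
- a[4] player_id=8 → 1 match(es) in b → 1 row(s).
Total: 5 rows.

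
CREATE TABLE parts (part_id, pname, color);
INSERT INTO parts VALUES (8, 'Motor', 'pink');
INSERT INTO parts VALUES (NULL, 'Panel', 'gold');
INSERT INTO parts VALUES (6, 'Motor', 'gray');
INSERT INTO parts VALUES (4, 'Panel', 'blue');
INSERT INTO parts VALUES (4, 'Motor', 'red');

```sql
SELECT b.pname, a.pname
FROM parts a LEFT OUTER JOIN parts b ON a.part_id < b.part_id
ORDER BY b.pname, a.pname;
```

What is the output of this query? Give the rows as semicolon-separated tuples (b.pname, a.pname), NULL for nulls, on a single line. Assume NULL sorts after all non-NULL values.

(Motor, Motor); (Motor, Motor); (Motor, Motor); (Motor, Panel); (Motor, Panel); (NULL, Motor); (NULL, Panel)

LEFT JOIN keeps every row from `parts a`; unmatched rows get NULL for `parts b`'s columns.
Matching on a.part_id < b.part_id. A NULL in a compared column never satisfies the condition.
Matched pairs: 5; unmatched a rows kept: 2.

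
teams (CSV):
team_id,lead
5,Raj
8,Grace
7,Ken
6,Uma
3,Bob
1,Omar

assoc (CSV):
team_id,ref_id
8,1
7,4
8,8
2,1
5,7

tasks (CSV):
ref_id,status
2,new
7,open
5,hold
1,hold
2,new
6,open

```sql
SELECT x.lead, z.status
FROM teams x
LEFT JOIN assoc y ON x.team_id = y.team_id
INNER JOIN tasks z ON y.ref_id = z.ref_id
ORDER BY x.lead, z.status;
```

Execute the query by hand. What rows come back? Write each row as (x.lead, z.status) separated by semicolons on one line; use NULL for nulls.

(Grace, hold); (Raj, open)

Evaluate left to right. First `teams x LEFT JOIN assoc y` on team_id: 7 row(s).
Then INNER JOIN `tasks z` on ref_id: keep only rows whose y.ref_id appears in z.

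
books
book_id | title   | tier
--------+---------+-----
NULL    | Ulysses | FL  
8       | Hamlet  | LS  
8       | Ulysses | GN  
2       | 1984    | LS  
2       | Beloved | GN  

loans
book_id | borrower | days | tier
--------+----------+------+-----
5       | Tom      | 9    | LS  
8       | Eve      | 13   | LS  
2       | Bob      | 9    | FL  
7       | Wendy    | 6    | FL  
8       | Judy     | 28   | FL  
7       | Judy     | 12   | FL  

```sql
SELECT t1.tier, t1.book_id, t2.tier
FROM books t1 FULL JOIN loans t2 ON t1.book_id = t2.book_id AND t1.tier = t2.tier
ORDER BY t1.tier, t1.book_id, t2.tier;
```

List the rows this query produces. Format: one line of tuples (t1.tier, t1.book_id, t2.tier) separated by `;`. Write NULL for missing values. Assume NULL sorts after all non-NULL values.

(FL, NULL, NULL); (GN, 2, NULL); (GN, 8, NULL); (LS, 2, NULL); (LS, 8, LS); (NULL, NULL, FL); (NULL, NULL, FL); (NULL, NULL, FL); (NULL, NULL, FL); (NULL, NULL, LS)

FULL OUTER JOIN keeps every row from both sides; unmatched rows get NULL for the other side's columns.
Matching on t1.book_id = t2.book_id AND t1.tier = t2.tier. A NULL in a compared column never satisfies the condition.
- t1[0] book_id=NULL, tier=FL → no match; kept with NULLs on the t2 side.
- t1[1] book_id=8, tier=LS → 1 match(es) in t2 → 1 row(s).
- t1[2] book_id=8, tier=GN → no match; kept with NULLs on the t2 side.
- t1[3] book_id=2, tier=LS → no match; kept with NULLs on the t2 side.
- t1[4] book_id=2, tier=GN → no match; kept with NULLs on the t2 side.
- plus 5 unmatched t2 row(s), each kept with NULL t1 columns.
After projecting and ordering:
t1.tier | t1.book_id | t2.tier
FL | NULL | NULL
GN | 2 | NULL
GN | 8 | NULL
LS | 2 | NULL
LS | 8 | LS
NULL | NULL | FL
NULL | NULL | FL
NULL | NULL | FL
NULL | NULL | FL
NULL | NULL | LS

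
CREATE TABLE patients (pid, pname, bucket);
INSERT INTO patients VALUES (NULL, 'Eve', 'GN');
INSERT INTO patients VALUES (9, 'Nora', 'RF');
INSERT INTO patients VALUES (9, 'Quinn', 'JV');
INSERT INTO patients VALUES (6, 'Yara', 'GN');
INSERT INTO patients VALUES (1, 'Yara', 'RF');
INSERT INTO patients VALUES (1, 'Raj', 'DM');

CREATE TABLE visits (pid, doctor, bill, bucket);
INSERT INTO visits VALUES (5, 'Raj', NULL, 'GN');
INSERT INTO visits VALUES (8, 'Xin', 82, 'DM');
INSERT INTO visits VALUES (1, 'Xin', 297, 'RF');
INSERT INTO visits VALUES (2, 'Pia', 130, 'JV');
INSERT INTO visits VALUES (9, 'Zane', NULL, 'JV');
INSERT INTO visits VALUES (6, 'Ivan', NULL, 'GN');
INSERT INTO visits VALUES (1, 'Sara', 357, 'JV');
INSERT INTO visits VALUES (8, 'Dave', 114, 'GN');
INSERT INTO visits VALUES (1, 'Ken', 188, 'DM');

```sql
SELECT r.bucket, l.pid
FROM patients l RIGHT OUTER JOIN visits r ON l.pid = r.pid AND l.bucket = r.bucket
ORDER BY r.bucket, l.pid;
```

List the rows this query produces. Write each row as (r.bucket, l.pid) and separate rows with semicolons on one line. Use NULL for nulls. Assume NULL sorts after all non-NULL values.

(DM, 1); (DM, NULL); (GN, 6); (GN, NULL); (GN, NULL); (JV, 9); (JV, NULL); (JV, NULL); (RF, 1)

RIGHT JOIN keeps every row from `visits`; unmatched rows get NULL for `patients`'s columns.
Matching on l.pid = r.pid AND l.bucket = r.bucket. A NULL in a compared column never satisfies the condition.
- l[0] pid=NULL, bucket=GN → no match.
- l[1] pid=9, bucket=RF → no match.
- l[2] pid=9, bucket=JV → 1 match(es) in r → 1 row(s).
- l[3] pid=6, bucket=GN → 1 match(es) in r → 1 row(s).
- l[4] pid=1, bucket=RF → 1 match(es) in r → 1 row(s).
- l[5] pid=1, bucket=DM → 1 match(es) in r → 1 row(s).
- 5 r row(s) had no l match → kept, l columns NULL.
After projecting and ordering:
r.bucket | l.pid
DM | 1
DM | NULL
GN | 6
GN | NULL
GN | NULL
JV | 9
JV | NULL
JV | NULL
RF | 1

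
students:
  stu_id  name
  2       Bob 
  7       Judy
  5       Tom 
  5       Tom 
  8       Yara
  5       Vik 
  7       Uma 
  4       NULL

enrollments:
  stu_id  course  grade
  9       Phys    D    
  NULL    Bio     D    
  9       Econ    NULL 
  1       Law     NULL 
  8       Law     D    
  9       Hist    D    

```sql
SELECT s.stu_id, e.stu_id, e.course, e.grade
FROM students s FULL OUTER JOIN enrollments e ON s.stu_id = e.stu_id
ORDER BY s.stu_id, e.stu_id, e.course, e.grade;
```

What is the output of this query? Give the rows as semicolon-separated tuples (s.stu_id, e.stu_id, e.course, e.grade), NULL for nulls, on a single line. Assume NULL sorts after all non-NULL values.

FULL OUTER JOIN keeps every row from both sides; unmatched rows get NULL for the other side's columns.
Matching on s.stu_id = e.stu_id. A NULL in a compared column never satisfies the condition.
Matched pairs: 1; unmatched s rows kept: 7; unmatched e rows kept: 5.

(2, NULL, NULL, NULL); (4, NULL, NULL, NULL); (5, NULL, NULL, NULL); (5, NULL, NULL, NULL); (5, NULL, NULL, NULL); (7, NULL, NULL, NULL); (7, NULL, NULL, NULL); (8, 8, Law, D); (NULL, 1, Law, NULL); (NULL, 9, Econ, NULL); (NULL, 9, Hist, D); (NULL, 9, Phys, D); (NULL, NULL, Bio, D)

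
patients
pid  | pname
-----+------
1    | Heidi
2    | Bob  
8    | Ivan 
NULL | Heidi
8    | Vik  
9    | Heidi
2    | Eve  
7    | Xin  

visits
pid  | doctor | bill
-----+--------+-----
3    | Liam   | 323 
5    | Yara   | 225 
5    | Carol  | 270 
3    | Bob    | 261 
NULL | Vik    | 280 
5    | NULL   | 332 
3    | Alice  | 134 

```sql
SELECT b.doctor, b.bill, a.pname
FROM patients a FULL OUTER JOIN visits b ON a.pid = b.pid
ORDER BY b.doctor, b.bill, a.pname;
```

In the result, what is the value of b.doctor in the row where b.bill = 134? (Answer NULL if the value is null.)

FULL OUTER JOIN keeps every row from both sides; unmatched rows get NULL for the other side's columns.
Matching on a.pid = b.pid. A NULL in a compared column never satisfies the condition.
- a[0] pid=1 → no match; kept with NULLs on the b side.
- a[1] pid=2 → no match; kept with NULLs on the b side.
- a[2] pid=8 → no match; kept with NULLs on the b side.
- a[3] pid=NULL → no match; kept with NULLs on the b side.
- a[4] pid=8 → no match; kept with NULLs on the b side.
- a[5] pid=9 → no match; kept with NULLs on the b side.
- a[6] pid=2 → no match; kept with NULLs on the b side.
- a[7] pid=7 → no match; kept with NULLs on the b side.
- 7 row(s) from b found no a partner → padded with NULL.

Alice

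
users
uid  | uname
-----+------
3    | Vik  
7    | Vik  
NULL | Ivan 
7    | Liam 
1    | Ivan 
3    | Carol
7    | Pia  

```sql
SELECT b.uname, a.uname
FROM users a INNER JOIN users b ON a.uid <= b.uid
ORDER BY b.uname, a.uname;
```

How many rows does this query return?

25

INNER JOIN keeps only pairs where the ON condition holds.
Matching on a.uid <= b.uid. A NULL in a compared column never satisfies the condition.
Matched pairs: 25.
Total: 25 rows.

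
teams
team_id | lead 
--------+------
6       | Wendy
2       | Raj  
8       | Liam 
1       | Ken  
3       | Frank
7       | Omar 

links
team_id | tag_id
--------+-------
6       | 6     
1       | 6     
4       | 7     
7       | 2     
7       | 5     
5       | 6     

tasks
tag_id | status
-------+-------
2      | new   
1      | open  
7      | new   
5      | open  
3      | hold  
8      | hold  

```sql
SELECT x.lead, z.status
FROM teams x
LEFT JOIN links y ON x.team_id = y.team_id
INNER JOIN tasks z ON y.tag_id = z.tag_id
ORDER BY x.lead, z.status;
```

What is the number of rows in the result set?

2

Evaluate left to right. First `teams x LEFT JOIN links y` on team_id: 7 row(s).
Then INNER JOIN `tasks z` on tag_id: keep only rows whose y.tag_id appears in z.
Result: 2 row(s).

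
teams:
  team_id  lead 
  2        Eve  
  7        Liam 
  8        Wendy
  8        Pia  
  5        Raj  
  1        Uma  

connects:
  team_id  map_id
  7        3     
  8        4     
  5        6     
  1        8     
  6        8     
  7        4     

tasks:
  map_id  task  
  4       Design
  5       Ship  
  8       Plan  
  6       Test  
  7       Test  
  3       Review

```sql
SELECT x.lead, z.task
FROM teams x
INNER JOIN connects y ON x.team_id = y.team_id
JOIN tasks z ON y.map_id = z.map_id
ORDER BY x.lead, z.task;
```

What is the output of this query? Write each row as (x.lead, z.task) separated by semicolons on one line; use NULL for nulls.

Joins associate left-to-right: teams INNER JOIN connects on team_id gives 6 intermediate row(s).
Then INNER JOIN `tasks z` on map_id: keep only rows whose y.map_id appears in z.

(Liam, Design); (Liam, Review); (Pia, Design); (Raj, Test); (Uma, Plan); (Wendy, Design)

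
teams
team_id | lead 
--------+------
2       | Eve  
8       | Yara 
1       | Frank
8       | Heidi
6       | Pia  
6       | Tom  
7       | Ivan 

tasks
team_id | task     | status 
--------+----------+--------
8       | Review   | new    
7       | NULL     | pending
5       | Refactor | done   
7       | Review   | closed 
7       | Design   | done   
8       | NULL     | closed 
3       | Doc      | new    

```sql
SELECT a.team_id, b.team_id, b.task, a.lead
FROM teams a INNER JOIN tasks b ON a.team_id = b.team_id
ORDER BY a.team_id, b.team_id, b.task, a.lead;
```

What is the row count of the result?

INNER JOIN keeps only pairs where the ON condition holds.
Matching on a.team_id = b.team_id.
Matched pairs: 7.
Total: 7 rows.

7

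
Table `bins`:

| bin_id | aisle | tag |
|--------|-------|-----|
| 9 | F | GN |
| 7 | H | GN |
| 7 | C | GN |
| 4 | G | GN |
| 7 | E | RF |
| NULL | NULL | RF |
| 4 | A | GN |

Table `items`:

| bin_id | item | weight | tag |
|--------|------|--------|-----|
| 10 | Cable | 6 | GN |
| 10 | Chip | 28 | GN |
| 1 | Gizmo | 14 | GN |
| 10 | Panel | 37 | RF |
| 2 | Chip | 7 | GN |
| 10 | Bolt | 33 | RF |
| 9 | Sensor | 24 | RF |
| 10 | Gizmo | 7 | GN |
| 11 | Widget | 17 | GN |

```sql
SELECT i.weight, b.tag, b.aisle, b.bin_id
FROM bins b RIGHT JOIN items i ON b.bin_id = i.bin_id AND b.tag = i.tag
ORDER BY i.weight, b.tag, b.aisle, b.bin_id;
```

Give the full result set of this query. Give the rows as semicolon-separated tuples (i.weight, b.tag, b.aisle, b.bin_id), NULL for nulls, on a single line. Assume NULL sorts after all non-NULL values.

(6, NULL, NULL, NULL); (7, NULL, NULL, NULL); (7, NULL, NULL, NULL); (14, NULL, NULL, NULL); (17, NULL, NULL, NULL); (24, NULL, NULL, NULL); (28, NULL, NULL, NULL); (33, NULL, NULL, NULL); (37, NULL, NULL, NULL)

RIGHT JOIN keeps every row from `items`; unmatched rows get NULL for `bins`'s columns.
Matching on b.bin_id = i.bin_id AND b.tag = i.tag. A NULL in a compared column never satisfies the condition.
Matched pairs: 0; unmatched i rows kept: 9.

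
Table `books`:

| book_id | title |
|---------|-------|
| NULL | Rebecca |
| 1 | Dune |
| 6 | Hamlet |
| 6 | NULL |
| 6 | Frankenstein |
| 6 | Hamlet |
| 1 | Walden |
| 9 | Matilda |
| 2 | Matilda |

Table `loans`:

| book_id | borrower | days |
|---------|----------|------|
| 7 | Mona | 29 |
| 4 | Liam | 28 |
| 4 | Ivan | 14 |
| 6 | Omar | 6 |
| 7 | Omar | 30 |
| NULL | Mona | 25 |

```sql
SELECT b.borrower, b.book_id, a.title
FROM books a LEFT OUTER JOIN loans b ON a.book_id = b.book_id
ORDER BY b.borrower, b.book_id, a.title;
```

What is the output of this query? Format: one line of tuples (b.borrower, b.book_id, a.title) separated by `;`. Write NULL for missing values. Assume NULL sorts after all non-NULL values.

(Omar, 6, Frankenstein); (Omar, 6, Hamlet); (Omar, 6, Hamlet); (Omar, 6, NULL); (NULL, NULL, Dune); (NULL, NULL, Matilda); (NULL, NULL, Matilda); (NULL, NULL, Rebecca); (NULL, NULL, Walden)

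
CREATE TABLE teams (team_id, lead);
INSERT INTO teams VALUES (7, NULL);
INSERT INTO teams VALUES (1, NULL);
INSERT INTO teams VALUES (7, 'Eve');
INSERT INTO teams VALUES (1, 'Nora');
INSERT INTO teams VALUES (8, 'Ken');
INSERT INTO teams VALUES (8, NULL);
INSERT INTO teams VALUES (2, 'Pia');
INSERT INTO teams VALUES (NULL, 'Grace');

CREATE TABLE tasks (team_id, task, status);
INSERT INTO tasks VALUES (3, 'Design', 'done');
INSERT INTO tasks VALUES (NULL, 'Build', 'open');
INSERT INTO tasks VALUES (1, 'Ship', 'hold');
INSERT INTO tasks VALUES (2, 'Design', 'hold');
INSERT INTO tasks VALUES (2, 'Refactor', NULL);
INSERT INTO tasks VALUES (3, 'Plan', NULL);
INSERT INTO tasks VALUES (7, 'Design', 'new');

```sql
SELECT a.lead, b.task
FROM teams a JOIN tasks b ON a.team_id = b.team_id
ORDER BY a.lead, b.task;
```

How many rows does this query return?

6

INNER JOIN keeps only pairs where the ON condition holds.
Matching on a.team_id = b.team_id. A NULL in a compared column never satisfies the condition.
- a[0] team_id=7 → 1 match(es) in b → 1 row(s).
- a[1] team_id=1 → 1 match(es) in b → 1 row(s).
- a[2] team_id=7 → 1 match(es) in b → 1 row(s).
- a[3] team_id=1 → 1 match(es) in b → 1 row(s).
- a[4] team_id=8 → no match; dropped.
- a[5] team_id=8 → no match; dropped.
- a[6] team_id=2 → 2 match(es) in b → 2 row(s).
- a[7] team_id=NULL → no match; dropped.
Total: 6 rows.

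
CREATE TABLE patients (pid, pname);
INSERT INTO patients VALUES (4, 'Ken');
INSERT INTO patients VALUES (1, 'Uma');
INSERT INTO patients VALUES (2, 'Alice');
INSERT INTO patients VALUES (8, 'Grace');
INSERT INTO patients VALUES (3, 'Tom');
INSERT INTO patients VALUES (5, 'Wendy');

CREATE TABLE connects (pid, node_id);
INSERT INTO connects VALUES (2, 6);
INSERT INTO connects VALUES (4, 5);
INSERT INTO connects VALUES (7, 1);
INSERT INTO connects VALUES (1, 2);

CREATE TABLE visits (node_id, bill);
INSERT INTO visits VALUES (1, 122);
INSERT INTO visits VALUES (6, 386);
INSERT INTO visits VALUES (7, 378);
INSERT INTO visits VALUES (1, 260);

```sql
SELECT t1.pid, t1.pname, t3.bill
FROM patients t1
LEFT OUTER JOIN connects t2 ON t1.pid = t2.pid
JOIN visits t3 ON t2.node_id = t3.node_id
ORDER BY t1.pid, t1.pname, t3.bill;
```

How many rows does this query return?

1

Evaluate left to right. First `patients t1 LEFT JOIN connects t2` on pid: 6 row(s).
Then INNER JOIN `visits t3` on node_id: keep only rows whose t2.node_id appears in t3.
Result: 1 row(s).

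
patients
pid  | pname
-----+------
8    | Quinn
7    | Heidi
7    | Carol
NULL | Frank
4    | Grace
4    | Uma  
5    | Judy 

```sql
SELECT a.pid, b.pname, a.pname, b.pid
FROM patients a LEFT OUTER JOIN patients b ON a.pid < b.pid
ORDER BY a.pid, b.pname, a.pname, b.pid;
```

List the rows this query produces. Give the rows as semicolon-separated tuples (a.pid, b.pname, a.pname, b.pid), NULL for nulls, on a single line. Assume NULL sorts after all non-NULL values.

(4, Carol, Grace, 7); (4, Carol, Uma, 7); (4, Heidi, Grace, 7); (4, Heidi, Uma, 7); (4, Judy, Grace, 5); (4, Judy, Uma, 5); (4, Quinn, Grace, 8); (4, Quinn, Uma, 8); (5, Carol, Judy, 7); (5, Heidi, Judy, 7); (5, Quinn, Judy, 8); (7, Quinn, Carol, 8); (7, Quinn, Heidi, 8); (8, NULL, Quinn, NULL); (NULL, NULL, Frank, NULL)

LEFT JOIN keeps every row from `patients a`; unmatched rows get NULL for `patients b`'s columns.
Matching on a.pid < b.pid. A NULL in a compared column never satisfies the condition.
Matched pairs: 13; unmatched a rows kept: 2.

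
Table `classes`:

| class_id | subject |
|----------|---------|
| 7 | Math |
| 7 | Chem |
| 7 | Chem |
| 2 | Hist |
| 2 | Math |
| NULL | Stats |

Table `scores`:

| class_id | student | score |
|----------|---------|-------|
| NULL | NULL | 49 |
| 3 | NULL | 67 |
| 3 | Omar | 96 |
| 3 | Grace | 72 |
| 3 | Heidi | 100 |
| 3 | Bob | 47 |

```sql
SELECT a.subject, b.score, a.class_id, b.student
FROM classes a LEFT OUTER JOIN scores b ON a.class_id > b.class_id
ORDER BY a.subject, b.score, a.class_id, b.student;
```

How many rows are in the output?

LEFT JOIN keeps every row from `classes`; unmatched rows get NULL for `scores`'s columns.
Matching on a.class_id > b.class_id. A NULL in a compared column never satisfies the condition.
Matched pairs: 15; unmatched a rows kept: 3.
Total: 15 matched + 3 padded = 18 rows.

18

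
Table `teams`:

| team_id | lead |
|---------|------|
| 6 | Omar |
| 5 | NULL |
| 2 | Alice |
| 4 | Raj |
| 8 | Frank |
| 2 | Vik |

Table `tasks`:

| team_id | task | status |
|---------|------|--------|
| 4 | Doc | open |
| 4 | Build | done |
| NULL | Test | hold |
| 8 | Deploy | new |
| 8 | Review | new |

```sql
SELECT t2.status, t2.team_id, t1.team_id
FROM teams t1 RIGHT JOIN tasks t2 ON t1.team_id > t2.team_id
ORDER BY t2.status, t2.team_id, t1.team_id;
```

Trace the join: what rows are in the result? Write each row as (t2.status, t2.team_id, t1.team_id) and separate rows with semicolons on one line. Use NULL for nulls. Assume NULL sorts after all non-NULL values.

(done, 4, 5); (done, 4, 6); (done, 4, 8); (hold, NULL, NULL); (new, 8, NULL); (new, 8, NULL); (open, 4, 5); (open, 4, 6); (open, 4, 8)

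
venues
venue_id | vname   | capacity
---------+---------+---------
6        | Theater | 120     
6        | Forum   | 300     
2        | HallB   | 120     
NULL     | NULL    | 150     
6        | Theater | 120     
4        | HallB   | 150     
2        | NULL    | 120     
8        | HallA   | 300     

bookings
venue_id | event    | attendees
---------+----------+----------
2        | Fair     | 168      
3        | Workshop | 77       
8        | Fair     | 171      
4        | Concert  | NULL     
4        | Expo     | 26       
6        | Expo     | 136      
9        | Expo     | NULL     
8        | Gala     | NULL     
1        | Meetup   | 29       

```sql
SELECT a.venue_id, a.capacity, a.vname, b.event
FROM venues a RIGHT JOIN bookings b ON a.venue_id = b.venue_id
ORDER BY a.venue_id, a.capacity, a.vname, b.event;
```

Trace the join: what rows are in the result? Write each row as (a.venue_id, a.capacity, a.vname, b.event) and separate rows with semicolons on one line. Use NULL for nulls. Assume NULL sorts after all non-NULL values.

(2, 120, HallB, Fair); (2, 120, NULL, Fair); (4, 150, HallB, Concert); (4, 150, HallB, Expo); (6, 120, Theater, Expo); (6, 120, Theater, Expo); (6, 300, Forum, Expo); (8, 300, HallA, Fair); (8, 300, HallA, Gala); (NULL, NULL, NULL, Expo); (NULL, NULL, NULL, Meetup); (NULL, NULL, NULL, Workshop)

RIGHT JOIN keeps every row from `bookings`; unmatched rows get NULL for `venues`'s columns.
Matching on a.venue_id = b.venue_id. A NULL in a compared column never satisfies the condition.
Matched pairs: 9; unmatched b rows kept: 3.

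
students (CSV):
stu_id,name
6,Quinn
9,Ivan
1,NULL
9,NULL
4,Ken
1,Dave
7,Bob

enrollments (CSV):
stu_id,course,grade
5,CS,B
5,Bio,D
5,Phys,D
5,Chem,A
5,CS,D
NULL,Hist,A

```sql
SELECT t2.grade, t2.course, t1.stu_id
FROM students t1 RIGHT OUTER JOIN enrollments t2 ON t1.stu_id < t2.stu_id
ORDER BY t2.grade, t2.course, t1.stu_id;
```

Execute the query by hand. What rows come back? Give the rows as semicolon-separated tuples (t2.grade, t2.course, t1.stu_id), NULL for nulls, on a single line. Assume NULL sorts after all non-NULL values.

(A, Chem, 1); (A, Chem, 1); (A, Chem, 4); (A, Hist, NULL); (B, CS, 1); (B, CS, 1); (B, CS, 4); (D, Bio, 1); (D, Bio, 1); (D, Bio, 4); (D, CS, 1); (D, CS, 1); (D, CS, 4); (D, Phys, 1); (D, Phys, 1); (D, Phys, 4)

RIGHT JOIN keeps every row from `enrollments`; unmatched rows get NULL for `students`'s columns.
Matching on t1.stu_id < t2.stu_id. A NULL in a compared column never satisfies the condition.
- t1 row (stu_id=6): no match.
- t1 row (stu_id=9): no match.
- t1 row (stu_id=1): matches 5 t2 row(s) → 5 output row(s).
- t1 row (stu_id=9): no match.
- t1 row (stu_id=4): matches 5 t2 row(s) → 5 output row(s).
- t1 row (stu_id=1): matches 5 t2 row(s) → 5 output row(s).
- t1 row (stu_id=7): no match.
- 1 row(s) from t2 found no t1 partner → padded with NULL.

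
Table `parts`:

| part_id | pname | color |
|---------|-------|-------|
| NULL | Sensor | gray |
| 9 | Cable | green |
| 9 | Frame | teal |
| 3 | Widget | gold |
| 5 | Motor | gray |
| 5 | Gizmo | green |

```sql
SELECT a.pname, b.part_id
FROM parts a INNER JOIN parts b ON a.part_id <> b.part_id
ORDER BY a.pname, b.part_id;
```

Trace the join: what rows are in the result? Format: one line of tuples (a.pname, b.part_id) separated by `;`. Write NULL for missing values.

(Cable, 3); (Cable, 5); (Cable, 5); (Frame, 3); (Frame, 5); (Frame, 5); (Gizmo, 3); (Gizmo, 9); (Gizmo, 9); (Motor, 3); (Motor, 9); (Motor, 9); (Widget, 5); (Widget, 5); (Widget, 9); (Widget, 9)

INNER JOIN keeps only pairs where the ON condition holds.
Matching on a.part_id <> b.part_id. A NULL in a compared column never satisfies the condition.
- a (part_id=NULL) has no partner → excluded.
- a (part_id=9) pairs with 3 row(s) of b.
- a (part_id=9) pairs with 3 row(s) of b.
- a (part_id=3) pairs with 4 row(s) of b.
- a (part_id=5) pairs with 3 row(s) of b.
- a (part_id=5) pairs with 3 row(s) of b.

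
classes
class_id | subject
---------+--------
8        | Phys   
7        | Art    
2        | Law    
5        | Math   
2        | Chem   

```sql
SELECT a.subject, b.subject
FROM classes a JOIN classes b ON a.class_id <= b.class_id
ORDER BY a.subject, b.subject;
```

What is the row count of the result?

16

INNER JOIN keeps only pairs where the ON condition holds.
Matching on a.class_id <= b.class_id.
Matched pairs: 16.
Total: 16 rows.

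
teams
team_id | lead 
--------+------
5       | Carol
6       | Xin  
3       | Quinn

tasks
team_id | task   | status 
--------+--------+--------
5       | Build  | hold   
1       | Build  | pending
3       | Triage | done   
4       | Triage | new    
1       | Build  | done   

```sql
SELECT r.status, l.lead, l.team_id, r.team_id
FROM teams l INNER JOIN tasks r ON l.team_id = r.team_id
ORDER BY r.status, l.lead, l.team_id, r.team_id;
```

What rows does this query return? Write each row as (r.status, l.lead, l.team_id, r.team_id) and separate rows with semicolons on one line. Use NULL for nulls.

INNER JOIN keeps only pairs where the ON condition holds.
Matching on l.team_id = r.team_id.
- team_id=5: 1 matching r row(s), so 1 row(s) emitted.
- team_id=6: no matching r row, dropped.
- team_id=3: 1 matching r row(s), so 1 row(s) emitted.
After projecting and ordering:
r.status | l.lead | l.team_id | r.team_id
done | Quinn | 3 | 3
hold | Carol | 5 | 5

(done, Quinn, 3, 3); (hold, Carol, 5, 5)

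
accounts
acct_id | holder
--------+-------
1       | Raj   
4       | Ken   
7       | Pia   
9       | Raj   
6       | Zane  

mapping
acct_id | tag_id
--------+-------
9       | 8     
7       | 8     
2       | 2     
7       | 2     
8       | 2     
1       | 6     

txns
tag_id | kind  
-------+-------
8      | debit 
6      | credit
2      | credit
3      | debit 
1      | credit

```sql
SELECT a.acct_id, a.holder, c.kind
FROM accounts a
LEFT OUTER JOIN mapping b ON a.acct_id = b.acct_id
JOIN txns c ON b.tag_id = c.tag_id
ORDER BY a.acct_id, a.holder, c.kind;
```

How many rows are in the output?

4

Step 1 — a LEFT JOIN b on acct_id → 6 row(s).
Then INNER JOIN `txns c` on tag_id: keep only rows whose b.tag_id appears in c.
Result: 4 row(s).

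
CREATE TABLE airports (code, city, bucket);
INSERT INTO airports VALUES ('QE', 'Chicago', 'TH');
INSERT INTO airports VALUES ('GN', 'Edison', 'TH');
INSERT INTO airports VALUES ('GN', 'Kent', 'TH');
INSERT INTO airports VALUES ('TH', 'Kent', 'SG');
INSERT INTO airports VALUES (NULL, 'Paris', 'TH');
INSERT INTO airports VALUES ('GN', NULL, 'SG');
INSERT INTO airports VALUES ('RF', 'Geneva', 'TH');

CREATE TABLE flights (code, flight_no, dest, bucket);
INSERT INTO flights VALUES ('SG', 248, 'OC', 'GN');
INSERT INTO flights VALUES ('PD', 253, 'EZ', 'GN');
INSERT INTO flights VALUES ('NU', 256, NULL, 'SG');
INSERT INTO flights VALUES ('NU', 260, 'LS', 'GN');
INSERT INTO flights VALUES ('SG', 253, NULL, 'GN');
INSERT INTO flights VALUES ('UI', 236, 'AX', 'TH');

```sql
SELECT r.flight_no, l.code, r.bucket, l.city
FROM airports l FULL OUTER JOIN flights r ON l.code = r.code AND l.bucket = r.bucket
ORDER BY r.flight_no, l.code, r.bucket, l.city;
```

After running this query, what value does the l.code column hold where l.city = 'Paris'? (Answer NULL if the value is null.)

NULL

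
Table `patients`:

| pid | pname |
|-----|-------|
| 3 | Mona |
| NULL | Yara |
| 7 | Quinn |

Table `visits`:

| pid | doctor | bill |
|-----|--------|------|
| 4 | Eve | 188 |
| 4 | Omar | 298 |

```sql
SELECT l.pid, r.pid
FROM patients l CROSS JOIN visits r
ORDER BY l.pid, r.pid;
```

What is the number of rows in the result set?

CROSS JOIN pairs every row of `patients` with every row of `visits`: 3 × 2 = 6 rows.

6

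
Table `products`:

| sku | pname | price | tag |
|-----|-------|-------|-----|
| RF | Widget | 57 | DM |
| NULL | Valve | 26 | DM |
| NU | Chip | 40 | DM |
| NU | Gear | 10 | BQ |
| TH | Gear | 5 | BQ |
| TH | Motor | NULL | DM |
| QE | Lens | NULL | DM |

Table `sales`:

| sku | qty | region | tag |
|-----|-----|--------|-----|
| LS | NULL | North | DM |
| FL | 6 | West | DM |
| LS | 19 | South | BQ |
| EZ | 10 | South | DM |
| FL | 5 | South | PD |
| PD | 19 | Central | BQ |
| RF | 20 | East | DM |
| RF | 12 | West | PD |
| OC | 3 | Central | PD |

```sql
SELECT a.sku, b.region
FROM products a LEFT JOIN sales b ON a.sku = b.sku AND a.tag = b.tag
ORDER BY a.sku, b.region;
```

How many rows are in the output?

LEFT JOIN keeps every row from `products`; unmatched rows get NULL for `sales`'s columns.
Matching on a.sku = b.sku AND a.tag = b.tag. A NULL in a compared column never satisfies the condition.
- a[0] sku=RF, tag=DM → 1 match(es) in b → 1 row(s).
- a[1] sku=NULL, tag=DM → no match; kept with NULLs on the b side.
- a[2] sku=NU, tag=DM → no match; kept with NULLs on the b side.
- a[3] sku=NU, tag=BQ → no match; kept with NULLs on the b side.
- a[4] sku=TH, tag=BQ → no match; kept with NULLs on the b side.
- a[5] sku=TH, tag=DM → no match; kept with NULLs on the b side.
- a[6] sku=QE, tag=DM → no match; kept with NULLs on the b side.
Total: 1 matched + 6 padded = 7 rows.

7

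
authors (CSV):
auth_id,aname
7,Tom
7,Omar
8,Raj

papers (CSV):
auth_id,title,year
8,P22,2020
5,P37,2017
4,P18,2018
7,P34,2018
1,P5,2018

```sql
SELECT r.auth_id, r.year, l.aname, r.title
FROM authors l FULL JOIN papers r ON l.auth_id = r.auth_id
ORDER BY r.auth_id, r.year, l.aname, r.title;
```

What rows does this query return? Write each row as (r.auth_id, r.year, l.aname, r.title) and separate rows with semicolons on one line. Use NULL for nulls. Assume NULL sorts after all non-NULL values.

(1, 2018, NULL, P5); (4, 2018, NULL, P18); (5, 2017, NULL, P37); (7, 2018, Omar, P34); (7, 2018, Tom, P34); (8, 2020, Raj, P22)

FULL OUTER JOIN keeps every row from both sides; unmatched rows get NULL for the other side's columns.
Matching on l.auth_id = r.auth_id.
- l row (auth_id=7): matches 1 r row(s) → 1 output row(s).
- l row (auth_id=7): matches 1 r row(s) → 1 output row(s).
- l row (auth_id=8): matches 1 r row(s) → 1 output row(s).
- 3 row(s) from r found no l partner → padded with NULL.
After projecting and ordering:
r.auth_id | r.year | l.aname | r.title
1 | 2018 | NULL | P5
4 | 2018 | NULL | P18
5 | 2017 | NULL | P37
7 | 2018 | Omar | P34
7 | 2018 | Tom | P34
8 | 2020 | Raj | P22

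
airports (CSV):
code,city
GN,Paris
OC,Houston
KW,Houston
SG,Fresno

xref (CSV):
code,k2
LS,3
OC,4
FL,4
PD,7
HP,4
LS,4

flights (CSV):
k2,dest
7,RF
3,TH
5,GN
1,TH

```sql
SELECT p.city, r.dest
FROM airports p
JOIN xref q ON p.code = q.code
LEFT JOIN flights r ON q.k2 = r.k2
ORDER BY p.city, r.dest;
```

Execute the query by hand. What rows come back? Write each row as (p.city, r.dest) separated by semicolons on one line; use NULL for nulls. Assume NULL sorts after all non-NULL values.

Step 1 — p INNER JOIN q on code → 1 row(s).
Then LEFT JOIN `flights r` on k2: each of those 1 rows is kept; rows whose q.k2 has no match in r get NULL for r's columns.

(Houston, NULL)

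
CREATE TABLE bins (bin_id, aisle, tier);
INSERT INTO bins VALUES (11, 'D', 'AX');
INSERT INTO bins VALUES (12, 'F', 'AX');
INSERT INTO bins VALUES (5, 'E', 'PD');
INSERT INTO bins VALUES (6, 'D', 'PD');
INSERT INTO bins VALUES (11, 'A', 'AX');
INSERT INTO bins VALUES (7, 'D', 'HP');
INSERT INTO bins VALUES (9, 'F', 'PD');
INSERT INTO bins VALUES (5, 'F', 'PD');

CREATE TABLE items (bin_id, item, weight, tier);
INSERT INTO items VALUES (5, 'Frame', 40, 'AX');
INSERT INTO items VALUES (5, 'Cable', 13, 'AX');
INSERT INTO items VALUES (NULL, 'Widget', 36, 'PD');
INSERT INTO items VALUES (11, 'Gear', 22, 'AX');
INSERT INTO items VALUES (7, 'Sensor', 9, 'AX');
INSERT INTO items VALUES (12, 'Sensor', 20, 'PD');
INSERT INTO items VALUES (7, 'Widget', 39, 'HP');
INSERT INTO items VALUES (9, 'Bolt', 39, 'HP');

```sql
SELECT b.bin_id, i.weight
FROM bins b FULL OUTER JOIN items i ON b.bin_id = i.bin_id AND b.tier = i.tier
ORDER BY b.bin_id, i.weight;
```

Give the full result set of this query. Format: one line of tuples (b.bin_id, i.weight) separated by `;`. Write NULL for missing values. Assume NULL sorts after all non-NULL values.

(5, NULL); (5, NULL); (6, NULL); (7, 39); (9, NULL); (11, 22); (11, 22); (12, NULL); (NULL, 9); (NULL, 13); (NULL, 20); (NULL, 36); (NULL, 39); (NULL, 40)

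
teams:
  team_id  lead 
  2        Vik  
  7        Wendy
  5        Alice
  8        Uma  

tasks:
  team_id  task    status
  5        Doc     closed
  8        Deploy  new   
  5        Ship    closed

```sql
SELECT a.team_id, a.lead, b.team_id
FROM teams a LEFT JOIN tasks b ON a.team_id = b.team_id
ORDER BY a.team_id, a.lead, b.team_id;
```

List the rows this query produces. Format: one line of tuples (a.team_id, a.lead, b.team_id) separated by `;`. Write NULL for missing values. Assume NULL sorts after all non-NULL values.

(2, Vik, NULL); (5, Alice, 5); (5, Alice, 5); (7, Wendy, NULL); (8, Uma, 8)

LEFT JOIN keeps every row from `teams`; unmatched rows get NULL for `tasks`'s columns.
Matching on a.team_id = b.team_id.
Matched pairs: 3; unmatched a rows kept: 2.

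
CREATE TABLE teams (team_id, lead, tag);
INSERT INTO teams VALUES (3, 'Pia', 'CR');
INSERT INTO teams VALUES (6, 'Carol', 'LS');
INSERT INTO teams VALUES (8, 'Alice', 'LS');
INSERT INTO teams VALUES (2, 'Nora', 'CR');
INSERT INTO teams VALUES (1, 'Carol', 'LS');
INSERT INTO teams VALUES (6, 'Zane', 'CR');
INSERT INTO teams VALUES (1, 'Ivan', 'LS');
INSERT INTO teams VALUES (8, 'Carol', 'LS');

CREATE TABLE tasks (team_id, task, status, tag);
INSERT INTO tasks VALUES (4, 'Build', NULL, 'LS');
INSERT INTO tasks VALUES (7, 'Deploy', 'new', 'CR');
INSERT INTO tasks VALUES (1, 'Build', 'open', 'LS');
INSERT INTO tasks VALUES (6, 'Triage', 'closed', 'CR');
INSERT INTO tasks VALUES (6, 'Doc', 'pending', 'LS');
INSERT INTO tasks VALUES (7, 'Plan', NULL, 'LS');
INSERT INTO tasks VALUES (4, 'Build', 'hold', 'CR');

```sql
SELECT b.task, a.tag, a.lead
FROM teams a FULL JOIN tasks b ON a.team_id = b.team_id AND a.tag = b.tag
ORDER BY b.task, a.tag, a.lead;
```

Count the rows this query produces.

FULL OUTER JOIN keeps every row from both sides; unmatched rows get NULL for the other side's columns.
Matching on a.team_id = b.team_id AND a.tag = b.tag.
- team_id=3, tag=CR: no b row matches, row kept with b columns NULL.
- team_id=6, tag=LS: 1 matching b row(s), so 1 row(s) emitted.
- team_id=8, tag=LS: no b row matches, row kept with b columns NULL.
- team_id=2, tag=CR: no b row matches, row kept with b columns NULL.
- team_id=1, tag=LS: 1 matching b row(s), so 1 row(s) emitted.
- team_id=6, tag=CR: 1 matching b row(s), so 1 row(s) emitted.
- team_id=1, tag=LS: 1 matching b row(s), so 1 row(s) emitted.
- team_id=8, tag=LS: no b row matches, row kept with b columns NULL.
- plus 4 unmatched b row(s), each kept with NULL a columns.
Total: 4 matched + 8 padded = 12 rows.

12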